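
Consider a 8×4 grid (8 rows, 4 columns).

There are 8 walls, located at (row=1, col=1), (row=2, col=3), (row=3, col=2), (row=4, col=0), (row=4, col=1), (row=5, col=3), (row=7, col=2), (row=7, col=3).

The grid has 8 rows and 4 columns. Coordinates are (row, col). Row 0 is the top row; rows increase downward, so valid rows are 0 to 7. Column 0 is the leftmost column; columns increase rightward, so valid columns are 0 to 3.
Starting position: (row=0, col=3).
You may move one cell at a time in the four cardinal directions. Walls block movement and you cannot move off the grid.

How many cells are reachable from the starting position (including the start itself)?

BFS flood-fill from (row=0, col=3):
  Distance 0: (row=0, col=3)
  Distance 1: (row=0, col=2), (row=1, col=3)
  Distance 2: (row=0, col=1), (row=1, col=2)
  Distance 3: (row=0, col=0), (row=2, col=2)
  Distance 4: (row=1, col=0), (row=2, col=1)
  Distance 5: (row=2, col=0), (row=3, col=1)
  Distance 6: (row=3, col=0)
Total reachable: 12 (grid has 24 open cells total)

Answer: Reachable cells: 12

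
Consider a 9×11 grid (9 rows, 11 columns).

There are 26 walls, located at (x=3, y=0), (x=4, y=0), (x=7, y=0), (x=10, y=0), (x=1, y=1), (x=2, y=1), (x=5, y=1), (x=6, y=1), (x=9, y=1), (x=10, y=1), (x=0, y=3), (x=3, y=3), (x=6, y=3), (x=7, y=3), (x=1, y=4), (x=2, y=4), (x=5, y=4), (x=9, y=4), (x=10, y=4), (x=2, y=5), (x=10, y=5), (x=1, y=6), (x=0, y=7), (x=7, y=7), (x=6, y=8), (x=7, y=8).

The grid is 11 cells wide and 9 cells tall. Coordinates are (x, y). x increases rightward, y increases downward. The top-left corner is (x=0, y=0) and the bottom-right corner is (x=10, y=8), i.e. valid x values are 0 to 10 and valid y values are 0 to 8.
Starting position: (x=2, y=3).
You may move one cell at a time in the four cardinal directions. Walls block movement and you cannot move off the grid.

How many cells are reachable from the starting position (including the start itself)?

Answer: Reachable cells: 67

Derivation:
BFS flood-fill from (x=2, y=3):
  Distance 0: (x=2, y=3)
  Distance 1: (x=2, y=2), (x=1, y=3)
  Distance 2: (x=1, y=2), (x=3, y=2)
  Distance 3: (x=3, y=1), (x=0, y=2), (x=4, y=2)
  Distance 4: (x=0, y=1), (x=4, y=1), (x=5, y=2), (x=4, y=3)
  Distance 5: (x=0, y=0), (x=6, y=2), (x=5, y=3), (x=4, y=4)
  Distance 6: (x=1, y=0), (x=7, y=2), (x=3, y=4), (x=4, y=5)
  Distance 7: (x=2, y=0), (x=7, y=1), (x=8, y=2), (x=3, y=5), (x=5, y=5), (x=4, y=6)
  Distance 8: (x=8, y=1), (x=9, y=2), (x=8, y=3), (x=6, y=5), (x=3, y=6), (x=5, y=6), (x=4, y=7)
  Distance 9: (x=8, y=0), (x=10, y=2), (x=9, y=3), (x=6, y=4), (x=8, y=4), (x=7, y=5), (x=2, y=6), (x=6, y=6), (x=3, y=7), (x=5, y=7), (x=4, y=8)
  Distance 10: (x=9, y=0), (x=10, y=3), (x=7, y=4), (x=8, y=5), (x=7, y=6), (x=2, y=7), (x=6, y=7), (x=3, y=8), (x=5, y=8)
  Distance 11: (x=9, y=5), (x=8, y=6), (x=1, y=7), (x=2, y=8)
  Distance 12: (x=9, y=6), (x=8, y=7), (x=1, y=8)
  Distance 13: (x=10, y=6), (x=9, y=7), (x=0, y=8), (x=8, y=8)
  Distance 14: (x=10, y=7), (x=9, y=8)
  Distance 15: (x=10, y=8)
Total reachable: 67 (grid has 73 open cells total)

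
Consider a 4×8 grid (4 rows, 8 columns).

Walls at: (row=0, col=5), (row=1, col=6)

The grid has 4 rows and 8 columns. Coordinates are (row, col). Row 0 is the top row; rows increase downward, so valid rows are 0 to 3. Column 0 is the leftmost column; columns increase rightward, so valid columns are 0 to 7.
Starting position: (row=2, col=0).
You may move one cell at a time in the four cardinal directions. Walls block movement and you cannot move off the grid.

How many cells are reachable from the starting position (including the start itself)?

Answer: Reachable cells: 30

Derivation:
BFS flood-fill from (row=2, col=0):
  Distance 0: (row=2, col=0)
  Distance 1: (row=1, col=0), (row=2, col=1), (row=3, col=0)
  Distance 2: (row=0, col=0), (row=1, col=1), (row=2, col=2), (row=3, col=1)
  Distance 3: (row=0, col=1), (row=1, col=2), (row=2, col=3), (row=3, col=2)
  Distance 4: (row=0, col=2), (row=1, col=3), (row=2, col=4), (row=3, col=3)
  Distance 5: (row=0, col=3), (row=1, col=4), (row=2, col=5), (row=3, col=4)
  Distance 6: (row=0, col=4), (row=1, col=5), (row=2, col=6), (row=3, col=5)
  Distance 7: (row=2, col=7), (row=3, col=6)
  Distance 8: (row=1, col=7), (row=3, col=7)
  Distance 9: (row=0, col=7)
  Distance 10: (row=0, col=6)
Total reachable: 30 (grid has 30 open cells total)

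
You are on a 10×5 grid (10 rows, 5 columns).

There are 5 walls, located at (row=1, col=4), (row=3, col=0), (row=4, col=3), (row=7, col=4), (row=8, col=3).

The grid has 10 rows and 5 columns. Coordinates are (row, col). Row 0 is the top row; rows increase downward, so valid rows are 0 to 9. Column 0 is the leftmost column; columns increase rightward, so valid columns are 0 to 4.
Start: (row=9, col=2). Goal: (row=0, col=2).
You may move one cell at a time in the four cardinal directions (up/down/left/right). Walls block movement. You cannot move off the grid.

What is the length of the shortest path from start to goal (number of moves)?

BFS from (row=9, col=2) until reaching (row=0, col=2):
  Distance 0: (row=9, col=2)
  Distance 1: (row=8, col=2), (row=9, col=1), (row=9, col=3)
  Distance 2: (row=7, col=2), (row=8, col=1), (row=9, col=0), (row=9, col=4)
  Distance 3: (row=6, col=2), (row=7, col=1), (row=7, col=3), (row=8, col=0), (row=8, col=4)
  Distance 4: (row=5, col=2), (row=6, col=1), (row=6, col=3), (row=7, col=0)
  Distance 5: (row=4, col=2), (row=5, col=1), (row=5, col=3), (row=6, col=0), (row=6, col=4)
  Distance 6: (row=3, col=2), (row=4, col=1), (row=5, col=0), (row=5, col=4)
  Distance 7: (row=2, col=2), (row=3, col=1), (row=3, col=3), (row=4, col=0), (row=4, col=4)
  Distance 8: (row=1, col=2), (row=2, col=1), (row=2, col=3), (row=3, col=4)
  Distance 9: (row=0, col=2), (row=1, col=1), (row=1, col=3), (row=2, col=0), (row=2, col=4)  <- goal reached here
One shortest path (9 moves): (row=9, col=2) -> (row=8, col=2) -> (row=7, col=2) -> (row=6, col=2) -> (row=5, col=2) -> (row=4, col=2) -> (row=3, col=2) -> (row=2, col=2) -> (row=1, col=2) -> (row=0, col=2)

Answer: Shortest path length: 9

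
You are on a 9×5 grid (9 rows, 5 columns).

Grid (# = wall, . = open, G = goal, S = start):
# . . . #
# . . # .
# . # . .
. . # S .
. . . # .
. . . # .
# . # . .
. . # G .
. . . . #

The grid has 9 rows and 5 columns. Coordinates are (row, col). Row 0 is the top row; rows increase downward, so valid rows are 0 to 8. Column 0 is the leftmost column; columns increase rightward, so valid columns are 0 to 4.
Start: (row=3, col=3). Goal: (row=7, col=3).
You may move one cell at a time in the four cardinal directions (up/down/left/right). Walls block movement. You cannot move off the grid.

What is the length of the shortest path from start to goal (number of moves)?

Answer: Shortest path length: 6

Derivation:
BFS from (row=3, col=3) until reaching (row=7, col=3):
  Distance 0: (row=3, col=3)
  Distance 1: (row=2, col=3), (row=3, col=4)
  Distance 2: (row=2, col=4), (row=4, col=4)
  Distance 3: (row=1, col=4), (row=5, col=4)
  Distance 4: (row=6, col=4)
  Distance 5: (row=6, col=3), (row=7, col=4)
  Distance 6: (row=7, col=3)  <- goal reached here
One shortest path (6 moves): (row=3, col=3) -> (row=3, col=4) -> (row=4, col=4) -> (row=5, col=4) -> (row=6, col=4) -> (row=6, col=3) -> (row=7, col=3)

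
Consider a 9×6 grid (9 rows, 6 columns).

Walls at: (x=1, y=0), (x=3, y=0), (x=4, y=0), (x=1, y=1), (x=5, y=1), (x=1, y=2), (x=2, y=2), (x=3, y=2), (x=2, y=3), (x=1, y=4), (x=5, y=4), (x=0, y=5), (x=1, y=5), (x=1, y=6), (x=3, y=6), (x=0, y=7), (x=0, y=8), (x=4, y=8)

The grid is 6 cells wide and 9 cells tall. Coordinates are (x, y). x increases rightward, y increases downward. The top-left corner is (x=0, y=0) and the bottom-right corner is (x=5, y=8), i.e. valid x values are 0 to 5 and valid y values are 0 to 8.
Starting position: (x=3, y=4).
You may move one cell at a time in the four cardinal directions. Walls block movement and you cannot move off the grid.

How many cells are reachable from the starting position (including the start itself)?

Answer: Reachable cells: 28

Derivation:
BFS flood-fill from (x=3, y=4):
  Distance 0: (x=3, y=4)
  Distance 1: (x=3, y=3), (x=2, y=4), (x=4, y=4), (x=3, y=5)
  Distance 2: (x=4, y=3), (x=2, y=5), (x=4, y=5)
  Distance 3: (x=4, y=2), (x=5, y=3), (x=5, y=5), (x=2, y=6), (x=4, y=6)
  Distance 4: (x=4, y=1), (x=5, y=2), (x=5, y=6), (x=2, y=7), (x=4, y=7)
  Distance 5: (x=3, y=1), (x=1, y=7), (x=3, y=7), (x=5, y=7), (x=2, y=8)
  Distance 6: (x=2, y=1), (x=1, y=8), (x=3, y=8), (x=5, y=8)
  Distance 7: (x=2, y=0)
Total reachable: 28 (grid has 36 open cells total)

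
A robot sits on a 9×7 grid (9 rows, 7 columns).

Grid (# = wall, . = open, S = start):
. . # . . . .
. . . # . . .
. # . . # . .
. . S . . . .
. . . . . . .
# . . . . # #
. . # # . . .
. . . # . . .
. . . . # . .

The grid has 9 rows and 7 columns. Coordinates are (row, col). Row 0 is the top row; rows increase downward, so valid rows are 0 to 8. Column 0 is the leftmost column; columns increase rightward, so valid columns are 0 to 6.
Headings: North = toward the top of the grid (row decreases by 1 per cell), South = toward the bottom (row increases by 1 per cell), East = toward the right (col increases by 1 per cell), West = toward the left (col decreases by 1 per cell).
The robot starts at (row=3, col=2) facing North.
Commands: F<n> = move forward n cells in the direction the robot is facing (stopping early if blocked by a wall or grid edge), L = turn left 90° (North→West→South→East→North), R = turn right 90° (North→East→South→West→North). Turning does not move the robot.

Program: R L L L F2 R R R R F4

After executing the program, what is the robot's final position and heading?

Start: (row=3, col=2), facing North
  R: turn right, now facing East
  L: turn left, now facing North
  L: turn left, now facing West
  L: turn left, now facing South
  F2: move forward 2, now at (row=5, col=2)
  R: turn right, now facing West
  R: turn right, now facing North
  R: turn right, now facing East
  R: turn right, now facing South
  F4: move forward 0/4 (blocked), now at (row=5, col=2)
Final: (row=5, col=2), facing South

Answer: Final position: (row=5, col=2), facing South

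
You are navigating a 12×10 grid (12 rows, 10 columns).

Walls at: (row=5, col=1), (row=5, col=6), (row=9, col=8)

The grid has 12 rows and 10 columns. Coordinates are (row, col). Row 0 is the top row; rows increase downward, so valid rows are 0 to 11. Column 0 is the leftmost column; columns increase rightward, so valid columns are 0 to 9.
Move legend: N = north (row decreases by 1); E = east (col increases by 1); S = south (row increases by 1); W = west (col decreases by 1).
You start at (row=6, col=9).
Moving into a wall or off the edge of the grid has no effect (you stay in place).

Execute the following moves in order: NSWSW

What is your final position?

Answer: Final position: (row=7, col=7)

Derivation:
Start: (row=6, col=9)
  N (north): (row=6, col=9) -> (row=5, col=9)
  S (south): (row=5, col=9) -> (row=6, col=9)
  W (west): (row=6, col=9) -> (row=6, col=8)
  S (south): (row=6, col=8) -> (row=7, col=8)
  W (west): (row=7, col=8) -> (row=7, col=7)
Final: (row=7, col=7)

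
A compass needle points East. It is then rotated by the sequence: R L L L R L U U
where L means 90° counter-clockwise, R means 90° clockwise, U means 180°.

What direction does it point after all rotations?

Answer: Final heading: West

Derivation:
Start: East
  R (right (90° clockwise)) -> South
  L (left (90° counter-clockwise)) -> East
  L (left (90° counter-clockwise)) -> North
  L (left (90° counter-clockwise)) -> West
  R (right (90° clockwise)) -> North
  L (left (90° counter-clockwise)) -> West
  U (U-turn (180°)) -> East
  U (U-turn (180°)) -> West
Final: West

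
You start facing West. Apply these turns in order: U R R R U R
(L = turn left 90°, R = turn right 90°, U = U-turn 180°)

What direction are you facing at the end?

Start: West
  U (U-turn (180°)) -> East
  R (right (90° clockwise)) -> South
  R (right (90° clockwise)) -> West
  R (right (90° clockwise)) -> North
  U (U-turn (180°)) -> South
  R (right (90° clockwise)) -> West
Final: West

Answer: Final heading: West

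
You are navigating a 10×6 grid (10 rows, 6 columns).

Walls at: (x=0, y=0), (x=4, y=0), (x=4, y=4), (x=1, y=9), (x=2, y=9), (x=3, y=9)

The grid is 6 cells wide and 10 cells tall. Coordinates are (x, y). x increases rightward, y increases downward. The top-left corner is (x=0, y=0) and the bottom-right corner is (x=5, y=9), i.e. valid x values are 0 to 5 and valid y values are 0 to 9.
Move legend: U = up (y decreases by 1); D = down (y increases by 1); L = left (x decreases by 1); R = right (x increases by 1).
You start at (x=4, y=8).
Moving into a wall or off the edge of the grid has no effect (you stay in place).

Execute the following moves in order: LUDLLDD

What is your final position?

Start: (x=4, y=8)
  L (left): (x=4, y=8) -> (x=3, y=8)
  U (up): (x=3, y=8) -> (x=3, y=7)
  D (down): (x=3, y=7) -> (x=3, y=8)
  L (left): (x=3, y=8) -> (x=2, y=8)
  L (left): (x=2, y=8) -> (x=1, y=8)
  D (down): blocked, stay at (x=1, y=8)
  D (down): blocked, stay at (x=1, y=8)
Final: (x=1, y=8)

Answer: Final position: (x=1, y=8)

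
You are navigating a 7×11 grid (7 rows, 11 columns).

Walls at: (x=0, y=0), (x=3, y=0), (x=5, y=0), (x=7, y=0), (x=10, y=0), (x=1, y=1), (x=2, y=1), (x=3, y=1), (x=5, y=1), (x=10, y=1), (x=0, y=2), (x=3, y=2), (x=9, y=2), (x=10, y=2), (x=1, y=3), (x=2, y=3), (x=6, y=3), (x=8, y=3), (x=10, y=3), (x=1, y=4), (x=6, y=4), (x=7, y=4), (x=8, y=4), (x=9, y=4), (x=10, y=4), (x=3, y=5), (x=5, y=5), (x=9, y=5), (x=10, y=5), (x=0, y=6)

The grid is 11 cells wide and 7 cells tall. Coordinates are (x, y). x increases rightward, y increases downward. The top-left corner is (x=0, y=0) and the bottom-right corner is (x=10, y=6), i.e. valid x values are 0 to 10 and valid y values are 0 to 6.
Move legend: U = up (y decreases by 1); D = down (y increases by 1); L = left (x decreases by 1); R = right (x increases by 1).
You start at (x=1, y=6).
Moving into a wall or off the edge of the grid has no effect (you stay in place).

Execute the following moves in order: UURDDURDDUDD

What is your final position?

Answer: Final position: (x=2, y=6)

Derivation:
Start: (x=1, y=6)
  U (up): (x=1, y=6) -> (x=1, y=5)
  U (up): blocked, stay at (x=1, y=5)
  R (right): (x=1, y=5) -> (x=2, y=5)
  D (down): (x=2, y=5) -> (x=2, y=6)
  D (down): blocked, stay at (x=2, y=6)
  U (up): (x=2, y=6) -> (x=2, y=5)
  R (right): blocked, stay at (x=2, y=5)
  D (down): (x=2, y=5) -> (x=2, y=6)
  D (down): blocked, stay at (x=2, y=6)
  U (up): (x=2, y=6) -> (x=2, y=5)
  D (down): (x=2, y=5) -> (x=2, y=6)
  D (down): blocked, stay at (x=2, y=6)
Final: (x=2, y=6)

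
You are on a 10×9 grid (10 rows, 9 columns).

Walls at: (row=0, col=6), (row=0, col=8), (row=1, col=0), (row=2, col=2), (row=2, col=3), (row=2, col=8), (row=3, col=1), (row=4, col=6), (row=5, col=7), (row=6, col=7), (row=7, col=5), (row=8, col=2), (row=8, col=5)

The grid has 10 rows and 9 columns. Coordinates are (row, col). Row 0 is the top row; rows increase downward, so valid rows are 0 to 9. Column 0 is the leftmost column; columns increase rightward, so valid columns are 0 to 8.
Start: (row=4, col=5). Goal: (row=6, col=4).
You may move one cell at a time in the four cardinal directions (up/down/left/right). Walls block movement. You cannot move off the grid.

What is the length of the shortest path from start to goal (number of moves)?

BFS from (row=4, col=5) until reaching (row=6, col=4):
  Distance 0: (row=4, col=5)
  Distance 1: (row=3, col=5), (row=4, col=4), (row=5, col=5)
  Distance 2: (row=2, col=5), (row=3, col=4), (row=3, col=6), (row=4, col=3), (row=5, col=4), (row=5, col=6), (row=6, col=5)
  Distance 3: (row=1, col=5), (row=2, col=4), (row=2, col=6), (row=3, col=3), (row=3, col=7), (row=4, col=2), (row=5, col=3), (row=6, col=4), (row=6, col=6)  <- goal reached here
One shortest path (3 moves): (row=4, col=5) -> (row=4, col=4) -> (row=5, col=4) -> (row=6, col=4)

Answer: Shortest path length: 3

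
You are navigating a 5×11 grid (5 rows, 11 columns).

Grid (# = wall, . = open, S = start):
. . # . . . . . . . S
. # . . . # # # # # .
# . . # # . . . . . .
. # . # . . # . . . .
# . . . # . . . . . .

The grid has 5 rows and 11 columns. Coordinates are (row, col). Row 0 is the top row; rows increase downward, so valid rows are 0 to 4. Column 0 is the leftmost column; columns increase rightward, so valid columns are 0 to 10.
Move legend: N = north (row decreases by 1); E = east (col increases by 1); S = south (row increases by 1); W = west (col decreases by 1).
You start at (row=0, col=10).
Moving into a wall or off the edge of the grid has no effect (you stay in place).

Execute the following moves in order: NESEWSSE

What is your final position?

Start: (row=0, col=10)
  N (north): blocked, stay at (row=0, col=10)
  E (east): blocked, stay at (row=0, col=10)
  S (south): (row=0, col=10) -> (row=1, col=10)
  E (east): blocked, stay at (row=1, col=10)
  W (west): blocked, stay at (row=1, col=10)
  S (south): (row=1, col=10) -> (row=2, col=10)
  S (south): (row=2, col=10) -> (row=3, col=10)
  E (east): blocked, stay at (row=3, col=10)
Final: (row=3, col=10)

Answer: Final position: (row=3, col=10)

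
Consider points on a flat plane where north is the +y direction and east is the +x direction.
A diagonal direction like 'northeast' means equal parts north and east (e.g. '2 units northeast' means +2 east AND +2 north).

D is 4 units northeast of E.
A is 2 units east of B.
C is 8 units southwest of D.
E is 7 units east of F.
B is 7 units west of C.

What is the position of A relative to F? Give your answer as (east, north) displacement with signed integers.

Answer: A is at (east=-2, north=-4) relative to F.

Derivation:
Place F at the origin (east=0, north=0).
  E is 7 units east of F: delta (east=+7, north=+0); E at (east=7, north=0).
  D is 4 units northeast of E: delta (east=+4, north=+4); D at (east=11, north=4).
  C is 8 units southwest of D: delta (east=-8, north=-8); C at (east=3, north=-4).
  B is 7 units west of C: delta (east=-7, north=+0); B at (east=-4, north=-4).
  A is 2 units east of B: delta (east=+2, north=+0); A at (east=-2, north=-4).
Therefore A relative to F: (east=-2, north=-4).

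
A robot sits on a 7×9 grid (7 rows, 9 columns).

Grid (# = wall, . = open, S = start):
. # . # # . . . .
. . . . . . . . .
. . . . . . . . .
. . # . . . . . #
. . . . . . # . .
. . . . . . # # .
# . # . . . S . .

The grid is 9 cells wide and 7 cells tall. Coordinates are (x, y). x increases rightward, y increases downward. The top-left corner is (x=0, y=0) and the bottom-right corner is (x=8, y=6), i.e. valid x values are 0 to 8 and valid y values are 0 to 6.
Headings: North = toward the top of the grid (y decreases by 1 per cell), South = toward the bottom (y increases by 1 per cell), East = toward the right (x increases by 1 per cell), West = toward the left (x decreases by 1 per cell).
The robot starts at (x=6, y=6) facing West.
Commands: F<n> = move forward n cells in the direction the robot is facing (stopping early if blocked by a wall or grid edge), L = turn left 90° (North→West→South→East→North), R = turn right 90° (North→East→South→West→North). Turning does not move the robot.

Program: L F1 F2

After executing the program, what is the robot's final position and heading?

Start: (x=6, y=6), facing West
  L: turn left, now facing South
  F1: move forward 0/1 (blocked), now at (x=6, y=6)
  F2: move forward 0/2 (blocked), now at (x=6, y=6)
Final: (x=6, y=6), facing South

Answer: Final position: (x=6, y=6), facing South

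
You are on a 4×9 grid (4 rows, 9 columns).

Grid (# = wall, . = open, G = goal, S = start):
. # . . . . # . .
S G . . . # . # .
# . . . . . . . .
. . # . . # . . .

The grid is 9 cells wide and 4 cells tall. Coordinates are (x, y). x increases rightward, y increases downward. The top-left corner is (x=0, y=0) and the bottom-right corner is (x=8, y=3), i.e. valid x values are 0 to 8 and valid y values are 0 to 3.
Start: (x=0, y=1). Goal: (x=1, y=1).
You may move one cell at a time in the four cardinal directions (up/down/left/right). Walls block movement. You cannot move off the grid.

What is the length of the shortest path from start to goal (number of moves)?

Answer: Shortest path length: 1

Derivation:
BFS from (x=0, y=1) until reaching (x=1, y=1):
  Distance 0: (x=0, y=1)
  Distance 1: (x=0, y=0), (x=1, y=1)  <- goal reached here
One shortest path (1 moves): (x=0, y=1) -> (x=1, y=1)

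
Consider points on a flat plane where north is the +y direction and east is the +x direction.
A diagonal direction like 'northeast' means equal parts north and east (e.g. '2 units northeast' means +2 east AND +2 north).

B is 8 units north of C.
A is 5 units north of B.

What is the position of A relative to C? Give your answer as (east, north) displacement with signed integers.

Place C at the origin (east=0, north=0).
  B is 8 units north of C: delta (east=+0, north=+8); B at (east=0, north=8).
  A is 5 units north of B: delta (east=+0, north=+5); A at (east=0, north=13).
Therefore A relative to C: (east=0, north=13).

Answer: A is at (east=0, north=13) relative to C.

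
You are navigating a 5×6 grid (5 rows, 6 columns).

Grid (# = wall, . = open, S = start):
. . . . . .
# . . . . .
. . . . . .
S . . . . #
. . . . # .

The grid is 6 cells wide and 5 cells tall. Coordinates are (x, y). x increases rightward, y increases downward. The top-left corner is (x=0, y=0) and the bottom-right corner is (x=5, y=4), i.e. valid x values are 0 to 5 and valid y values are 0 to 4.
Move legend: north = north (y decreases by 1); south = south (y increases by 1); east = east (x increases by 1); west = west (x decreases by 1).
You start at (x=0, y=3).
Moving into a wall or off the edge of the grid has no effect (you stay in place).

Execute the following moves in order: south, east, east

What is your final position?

Answer: Final position: (x=2, y=4)

Derivation:
Start: (x=0, y=3)
  south (south): (x=0, y=3) -> (x=0, y=4)
  east (east): (x=0, y=4) -> (x=1, y=4)
  east (east): (x=1, y=4) -> (x=2, y=4)
Final: (x=2, y=4)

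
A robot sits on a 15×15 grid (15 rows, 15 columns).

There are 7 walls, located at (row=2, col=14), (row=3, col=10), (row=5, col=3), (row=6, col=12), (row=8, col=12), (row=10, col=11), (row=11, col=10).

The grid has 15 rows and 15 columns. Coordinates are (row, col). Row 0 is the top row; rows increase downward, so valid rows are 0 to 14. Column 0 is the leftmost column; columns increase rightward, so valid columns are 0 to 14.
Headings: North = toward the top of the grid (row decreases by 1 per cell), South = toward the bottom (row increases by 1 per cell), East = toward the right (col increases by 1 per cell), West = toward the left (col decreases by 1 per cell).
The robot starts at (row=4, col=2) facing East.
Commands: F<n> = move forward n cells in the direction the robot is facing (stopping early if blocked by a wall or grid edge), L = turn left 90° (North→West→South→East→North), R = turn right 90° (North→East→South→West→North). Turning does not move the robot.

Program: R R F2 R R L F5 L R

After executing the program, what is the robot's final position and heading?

Answer: Final position: (row=0, col=0), facing North

Derivation:
Start: (row=4, col=2), facing East
  R: turn right, now facing South
  R: turn right, now facing West
  F2: move forward 2, now at (row=4, col=0)
  R: turn right, now facing North
  R: turn right, now facing East
  L: turn left, now facing North
  F5: move forward 4/5 (blocked), now at (row=0, col=0)
  L: turn left, now facing West
  R: turn right, now facing North
Final: (row=0, col=0), facing North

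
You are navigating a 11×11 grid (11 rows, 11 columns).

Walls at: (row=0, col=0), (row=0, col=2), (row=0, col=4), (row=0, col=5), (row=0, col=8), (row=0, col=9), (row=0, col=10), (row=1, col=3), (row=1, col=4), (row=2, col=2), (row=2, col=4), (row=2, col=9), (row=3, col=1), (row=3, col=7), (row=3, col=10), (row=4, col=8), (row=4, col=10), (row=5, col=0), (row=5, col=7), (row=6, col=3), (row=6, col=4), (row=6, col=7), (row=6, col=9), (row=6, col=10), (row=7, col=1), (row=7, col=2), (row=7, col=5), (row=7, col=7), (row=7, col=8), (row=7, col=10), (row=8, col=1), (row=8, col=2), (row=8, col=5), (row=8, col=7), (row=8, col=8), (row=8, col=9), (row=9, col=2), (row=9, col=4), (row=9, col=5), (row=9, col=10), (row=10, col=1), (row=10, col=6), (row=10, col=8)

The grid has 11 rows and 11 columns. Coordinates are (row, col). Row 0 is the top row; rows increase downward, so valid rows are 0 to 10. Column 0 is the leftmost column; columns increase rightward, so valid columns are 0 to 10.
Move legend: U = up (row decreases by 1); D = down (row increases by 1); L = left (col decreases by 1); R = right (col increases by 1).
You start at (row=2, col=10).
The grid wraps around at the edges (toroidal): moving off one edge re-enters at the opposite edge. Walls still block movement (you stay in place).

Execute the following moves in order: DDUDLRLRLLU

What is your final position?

Answer: Final position: (row=1, col=10)

Derivation:
Start: (row=2, col=10)
  D (down): blocked, stay at (row=2, col=10)
  D (down): blocked, stay at (row=2, col=10)
  U (up): (row=2, col=10) -> (row=1, col=10)
  D (down): (row=1, col=10) -> (row=2, col=10)
  L (left): blocked, stay at (row=2, col=10)
  R (right): (row=2, col=10) -> (row=2, col=0)
  L (left): (row=2, col=0) -> (row=2, col=10)
  R (right): (row=2, col=10) -> (row=2, col=0)
  L (left): (row=2, col=0) -> (row=2, col=10)
  L (left): blocked, stay at (row=2, col=10)
  U (up): (row=2, col=10) -> (row=1, col=10)
Final: (row=1, col=10)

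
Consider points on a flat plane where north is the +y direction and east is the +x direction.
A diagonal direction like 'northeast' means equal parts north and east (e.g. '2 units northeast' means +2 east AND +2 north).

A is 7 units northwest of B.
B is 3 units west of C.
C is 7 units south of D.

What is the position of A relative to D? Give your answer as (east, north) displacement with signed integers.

Place D at the origin (east=0, north=0).
  C is 7 units south of D: delta (east=+0, north=-7); C at (east=0, north=-7).
  B is 3 units west of C: delta (east=-3, north=+0); B at (east=-3, north=-7).
  A is 7 units northwest of B: delta (east=-7, north=+7); A at (east=-10, north=0).
Therefore A relative to D: (east=-10, north=0).

Answer: A is at (east=-10, north=0) relative to D.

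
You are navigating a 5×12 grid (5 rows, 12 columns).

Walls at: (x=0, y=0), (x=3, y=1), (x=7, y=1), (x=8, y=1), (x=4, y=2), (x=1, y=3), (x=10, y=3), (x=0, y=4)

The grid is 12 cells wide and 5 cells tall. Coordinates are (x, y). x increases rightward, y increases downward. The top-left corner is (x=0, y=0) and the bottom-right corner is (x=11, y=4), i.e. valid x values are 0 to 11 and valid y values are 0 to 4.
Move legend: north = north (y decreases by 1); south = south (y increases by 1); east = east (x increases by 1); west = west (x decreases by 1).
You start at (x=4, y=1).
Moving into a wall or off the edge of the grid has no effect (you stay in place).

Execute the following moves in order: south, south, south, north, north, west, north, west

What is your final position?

Start: (x=4, y=1)
  [×3]south (south): blocked, stay at (x=4, y=1)
  north (north): (x=4, y=1) -> (x=4, y=0)
  north (north): blocked, stay at (x=4, y=0)
  west (west): (x=4, y=0) -> (x=3, y=0)
  north (north): blocked, stay at (x=3, y=0)
  west (west): (x=3, y=0) -> (x=2, y=0)
Final: (x=2, y=0)

Answer: Final position: (x=2, y=0)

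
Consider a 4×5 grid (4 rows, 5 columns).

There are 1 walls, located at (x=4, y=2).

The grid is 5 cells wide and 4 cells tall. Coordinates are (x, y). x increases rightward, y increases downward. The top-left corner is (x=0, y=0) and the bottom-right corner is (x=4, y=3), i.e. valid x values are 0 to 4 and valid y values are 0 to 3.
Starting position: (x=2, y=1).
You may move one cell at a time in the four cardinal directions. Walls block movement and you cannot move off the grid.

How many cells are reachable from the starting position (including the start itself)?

Answer: Reachable cells: 19

Derivation:
BFS flood-fill from (x=2, y=1):
  Distance 0: (x=2, y=1)
  Distance 1: (x=2, y=0), (x=1, y=1), (x=3, y=1), (x=2, y=2)
  Distance 2: (x=1, y=0), (x=3, y=0), (x=0, y=1), (x=4, y=1), (x=1, y=2), (x=3, y=2), (x=2, y=3)
  Distance 3: (x=0, y=0), (x=4, y=0), (x=0, y=2), (x=1, y=3), (x=3, y=3)
  Distance 4: (x=0, y=3), (x=4, y=3)
Total reachable: 19 (grid has 19 open cells total)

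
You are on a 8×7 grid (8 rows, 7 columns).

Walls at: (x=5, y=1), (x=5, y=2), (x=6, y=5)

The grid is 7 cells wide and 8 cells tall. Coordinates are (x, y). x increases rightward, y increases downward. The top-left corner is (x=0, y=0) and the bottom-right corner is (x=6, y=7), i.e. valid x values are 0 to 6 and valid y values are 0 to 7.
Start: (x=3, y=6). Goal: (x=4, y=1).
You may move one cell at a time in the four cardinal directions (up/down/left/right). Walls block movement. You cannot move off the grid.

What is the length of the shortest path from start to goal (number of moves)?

Answer: Shortest path length: 6

Derivation:
BFS from (x=3, y=6) until reaching (x=4, y=1):
  Distance 0: (x=3, y=6)
  Distance 1: (x=3, y=5), (x=2, y=6), (x=4, y=6), (x=3, y=7)
  Distance 2: (x=3, y=4), (x=2, y=5), (x=4, y=5), (x=1, y=6), (x=5, y=6), (x=2, y=7), (x=4, y=7)
  Distance 3: (x=3, y=3), (x=2, y=4), (x=4, y=4), (x=1, y=5), (x=5, y=5), (x=0, y=6), (x=6, y=6), (x=1, y=7), (x=5, y=7)
  Distance 4: (x=3, y=2), (x=2, y=3), (x=4, y=3), (x=1, y=4), (x=5, y=4), (x=0, y=5), (x=0, y=7), (x=6, y=7)
  Distance 5: (x=3, y=1), (x=2, y=2), (x=4, y=2), (x=1, y=3), (x=5, y=3), (x=0, y=4), (x=6, y=4)
  Distance 6: (x=3, y=0), (x=2, y=1), (x=4, y=1), (x=1, y=2), (x=0, y=3), (x=6, y=3)  <- goal reached here
One shortest path (6 moves): (x=3, y=6) -> (x=4, y=6) -> (x=4, y=5) -> (x=4, y=4) -> (x=4, y=3) -> (x=4, y=2) -> (x=4, y=1)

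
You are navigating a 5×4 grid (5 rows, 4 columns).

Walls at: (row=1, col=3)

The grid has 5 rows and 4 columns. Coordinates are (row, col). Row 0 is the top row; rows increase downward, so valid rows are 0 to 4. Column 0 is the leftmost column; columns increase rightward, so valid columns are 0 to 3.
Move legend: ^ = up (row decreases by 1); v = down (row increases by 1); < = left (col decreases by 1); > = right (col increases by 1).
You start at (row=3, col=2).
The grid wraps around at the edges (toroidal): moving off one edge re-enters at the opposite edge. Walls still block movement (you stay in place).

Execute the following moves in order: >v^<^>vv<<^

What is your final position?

Answer: Final position: (row=3, col=1)

Derivation:
Start: (row=3, col=2)
  > (right): (row=3, col=2) -> (row=3, col=3)
  v (down): (row=3, col=3) -> (row=4, col=3)
  ^ (up): (row=4, col=3) -> (row=3, col=3)
  < (left): (row=3, col=3) -> (row=3, col=2)
  ^ (up): (row=3, col=2) -> (row=2, col=2)
  > (right): (row=2, col=2) -> (row=2, col=3)
  v (down): (row=2, col=3) -> (row=3, col=3)
  v (down): (row=3, col=3) -> (row=4, col=3)
  < (left): (row=4, col=3) -> (row=4, col=2)
  < (left): (row=4, col=2) -> (row=4, col=1)
  ^ (up): (row=4, col=1) -> (row=3, col=1)
Final: (row=3, col=1)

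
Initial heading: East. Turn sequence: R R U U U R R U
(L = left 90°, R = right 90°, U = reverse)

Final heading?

Answer: Final heading: East

Derivation:
Start: East
  R (right (90° clockwise)) -> South
  R (right (90° clockwise)) -> West
  U (U-turn (180°)) -> East
  U (U-turn (180°)) -> West
  U (U-turn (180°)) -> East
  R (right (90° clockwise)) -> South
  R (right (90° clockwise)) -> West
  U (U-turn (180°)) -> East
Final: East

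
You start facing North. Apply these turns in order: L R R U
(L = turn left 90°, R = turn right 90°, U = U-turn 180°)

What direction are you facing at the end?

Start: North
  L (left (90° counter-clockwise)) -> West
  R (right (90° clockwise)) -> North
  R (right (90° clockwise)) -> East
  U (U-turn (180°)) -> West
Final: West

Answer: Final heading: West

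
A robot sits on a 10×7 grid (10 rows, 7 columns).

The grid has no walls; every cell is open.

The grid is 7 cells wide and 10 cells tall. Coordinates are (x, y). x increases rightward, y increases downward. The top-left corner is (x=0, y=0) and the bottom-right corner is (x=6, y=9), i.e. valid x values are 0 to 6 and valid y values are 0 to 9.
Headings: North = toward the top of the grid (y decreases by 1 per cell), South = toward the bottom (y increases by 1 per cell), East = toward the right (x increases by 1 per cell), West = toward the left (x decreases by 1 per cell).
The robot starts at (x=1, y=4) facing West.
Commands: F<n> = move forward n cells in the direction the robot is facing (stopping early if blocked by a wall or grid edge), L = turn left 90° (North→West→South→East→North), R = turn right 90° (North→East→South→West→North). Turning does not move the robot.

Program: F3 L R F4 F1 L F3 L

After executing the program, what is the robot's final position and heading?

Start: (x=1, y=4), facing West
  F3: move forward 1/3 (blocked), now at (x=0, y=4)
  L: turn left, now facing South
  R: turn right, now facing West
  F4: move forward 0/4 (blocked), now at (x=0, y=4)
  F1: move forward 0/1 (blocked), now at (x=0, y=4)
  L: turn left, now facing South
  F3: move forward 3, now at (x=0, y=7)
  L: turn left, now facing East
Final: (x=0, y=7), facing East

Answer: Final position: (x=0, y=7), facing East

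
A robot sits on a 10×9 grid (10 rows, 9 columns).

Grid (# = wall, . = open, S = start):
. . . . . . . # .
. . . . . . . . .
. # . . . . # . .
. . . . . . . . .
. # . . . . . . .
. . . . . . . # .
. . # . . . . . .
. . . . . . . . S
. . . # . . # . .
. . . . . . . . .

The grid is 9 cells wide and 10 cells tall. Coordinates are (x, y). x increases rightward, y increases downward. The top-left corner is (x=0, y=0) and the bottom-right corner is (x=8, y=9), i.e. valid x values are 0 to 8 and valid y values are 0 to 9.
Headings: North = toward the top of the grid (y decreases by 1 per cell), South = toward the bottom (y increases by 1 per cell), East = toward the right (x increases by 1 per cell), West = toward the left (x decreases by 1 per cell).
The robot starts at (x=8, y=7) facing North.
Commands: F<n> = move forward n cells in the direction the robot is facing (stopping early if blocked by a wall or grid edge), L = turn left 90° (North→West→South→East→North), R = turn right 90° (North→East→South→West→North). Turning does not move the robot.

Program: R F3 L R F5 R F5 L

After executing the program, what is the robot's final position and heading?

Answer: Final position: (x=8, y=9), facing East

Derivation:
Start: (x=8, y=7), facing North
  R: turn right, now facing East
  F3: move forward 0/3 (blocked), now at (x=8, y=7)
  L: turn left, now facing North
  R: turn right, now facing East
  F5: move forward 0/5 (blocked), now at (x=8, y=7)
  R: turn right, now facing South
  F5: move forward 2/5 (blocked), now at (x=8, y=9)
  L: turn left, now facing East
Final: (x=8, y=9), facing East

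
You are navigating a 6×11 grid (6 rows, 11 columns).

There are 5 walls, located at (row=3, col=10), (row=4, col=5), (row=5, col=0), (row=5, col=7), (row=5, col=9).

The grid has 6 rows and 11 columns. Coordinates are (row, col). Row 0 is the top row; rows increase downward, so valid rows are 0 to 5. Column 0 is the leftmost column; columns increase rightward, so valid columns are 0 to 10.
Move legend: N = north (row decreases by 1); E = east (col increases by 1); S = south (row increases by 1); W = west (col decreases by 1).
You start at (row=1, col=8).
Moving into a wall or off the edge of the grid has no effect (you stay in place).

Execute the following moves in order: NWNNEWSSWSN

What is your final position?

Start: (row=1, col=8)
  N (north): (row=1, col=8) -> (row=0, col=8)
  W (west): (row=0, col=8) -> (row=0, col=7)
  N (north): blocked, stay at (row=0, col=7)
  N (north): blocked, stay at (row=0, col=7)
  E (east): (row=0, col=7) -> (row=0, col=8)
  W (west): (row=0, col=8) -> (row=0, col=7)
  S (south): (row=0, col=7) -> (row=1, col=7)
  S (south): (row=1, col=7) -> (row=2, col=7)
  W (west): (row=2, col=7) -> (row=2, col=6)
  S (south): (row=2, col=6) -> (row=3, col=6)
  N (north): (row=3, col=6) -> (row=2, col=6)
Final: (row=2, col=6)

Answer: Final position: (row=2, col=6)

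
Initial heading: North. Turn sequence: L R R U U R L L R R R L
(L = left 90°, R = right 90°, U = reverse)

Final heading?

Answer: Final heading: South

Derivation:
Start: North
  L (left (90° counter-clockwise)) -> West
  R (right (90° clockwise)) -> North
  R (right (90° clockwise)) -> East
  U (U-turn (180°)) -> West
  U (U-turn (180°)) -> East
  R (right (90° clockwise)) -> South
  L (left (90° counter-clockwise)) -> East
  L (left (90° counter-clockwise)) -> North
  R (right (90° clockwise)) -> East
  R (right (90° clockwise)) -> South
  R (right (90° clockwise)) -> West
  L (left (90° counter-clockwise)) -> South
Final: South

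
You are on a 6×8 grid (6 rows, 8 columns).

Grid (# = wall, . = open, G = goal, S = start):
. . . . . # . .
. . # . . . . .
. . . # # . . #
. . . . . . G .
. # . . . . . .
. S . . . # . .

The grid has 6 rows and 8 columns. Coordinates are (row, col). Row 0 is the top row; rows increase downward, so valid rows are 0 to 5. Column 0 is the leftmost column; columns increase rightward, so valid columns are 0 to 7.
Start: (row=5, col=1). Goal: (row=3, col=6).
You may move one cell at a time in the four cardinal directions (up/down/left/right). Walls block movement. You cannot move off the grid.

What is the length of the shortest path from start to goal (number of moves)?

Answer: Shortest path length: 7

Derivation:
BFS from (row=5, col=1) until reaching (row=3, col=6):
  Distance 0: (row=5, col=1)
  Distance 1: (row=5, col=0), (row=5, col=2)
  Distance 2: (row=4, col=0), (row=4, col=2), (row=5, col=3)
  Distance 3: (row=3, col=0), (row=3, col=2), (row=4, col=3), (row=5, col=4)
  Distance 4: (row=2, col=0), (row=2, col=2), (row=3, col=1), (row=3, col=3), (row=4, col=4)
  Distance 5: (row=1, col=0), (row=2, col=1), (row=3, col=4), (row=4, col=5)
  Distance 6: (row=0, col=0), (row=1, col=1), (row=3, col=5), (row=4, col=6)
  Distance 7: (row=0, col=1), (row=2, col=5), (row=3, col=6), (row=4, col=7), (row=5, col=6)  <- goal reached here
One shortest path (7 moves): (row=5, col=1) -> (row=5, col=2) -> (row=5, col=3) -> (row=5, col=4) -> (row=4, col=4) -> (row=4, col=5) -> (row=4, col=6) -> (row=3, col=6)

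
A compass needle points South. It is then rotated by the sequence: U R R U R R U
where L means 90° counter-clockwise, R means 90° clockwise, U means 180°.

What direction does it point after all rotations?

Start: South
  U (U-turn (180°)) -> North
  R (right (90° clockwise)) -> East
  R (right (90° clockwise)) -> South
  U (U-turn (180°)) -> North
  R (right (90° clockwise)) -> East
  R (right (90° clockwise)) -> South
  U (U-turn (180°)) -> North
Final: North

Answer: Final heading: North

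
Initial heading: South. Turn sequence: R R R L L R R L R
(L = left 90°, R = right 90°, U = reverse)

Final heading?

Start: South
  R (right (90° clockwise)) -> West
  R (right (90° clockwise)) -> North
  R (right (90° clockwise)) -> East
  L (left (90° counter-clockwise)) -> North
  L (left (90° counter-clockwise)) -> West
  R (right (90° clockwise)) -> North
  R (right (90° clockwise)) -> East
  L (left (90° counter-clockwise)) -> North
  R (right (90° clockwise)) -> East
Final: East

Answer: Final heading: East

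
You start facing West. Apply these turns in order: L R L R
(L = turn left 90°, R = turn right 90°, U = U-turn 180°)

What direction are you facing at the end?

Answer: Final heading: West

Derivation:
Start: West
  L (left (90° counter-clockwise)) -> South
  R (right (90° clockwise)) -> West
  L (left (90° counter-clockwise)) -> South
  R (right (90° clockwise)) -> West
Final: West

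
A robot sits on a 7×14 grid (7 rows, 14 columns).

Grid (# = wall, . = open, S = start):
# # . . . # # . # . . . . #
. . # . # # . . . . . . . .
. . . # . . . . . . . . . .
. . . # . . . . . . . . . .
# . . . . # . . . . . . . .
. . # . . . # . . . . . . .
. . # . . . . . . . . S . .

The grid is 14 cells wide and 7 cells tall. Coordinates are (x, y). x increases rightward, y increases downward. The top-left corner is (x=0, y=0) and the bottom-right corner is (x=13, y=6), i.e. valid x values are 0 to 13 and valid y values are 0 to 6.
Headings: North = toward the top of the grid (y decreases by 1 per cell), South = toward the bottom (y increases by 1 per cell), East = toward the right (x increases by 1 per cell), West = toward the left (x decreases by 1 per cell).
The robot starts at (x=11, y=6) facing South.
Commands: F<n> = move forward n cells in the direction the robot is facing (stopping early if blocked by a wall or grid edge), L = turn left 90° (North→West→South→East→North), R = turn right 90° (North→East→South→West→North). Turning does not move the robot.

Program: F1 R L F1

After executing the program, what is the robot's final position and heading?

Answer: Final position: (x=11, y=6), facing South

Derivation:
Start: (x=11, y=6), facing South
  F1: move forward 0/1 (blocked), now at (x=11, y=6)
  R: turn right, now facing West
  L: turn left, now facing South
  F1: move forward 0/1 (blocked), now at (x=11, y=6)
Final: (x=11, y=6), facing South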